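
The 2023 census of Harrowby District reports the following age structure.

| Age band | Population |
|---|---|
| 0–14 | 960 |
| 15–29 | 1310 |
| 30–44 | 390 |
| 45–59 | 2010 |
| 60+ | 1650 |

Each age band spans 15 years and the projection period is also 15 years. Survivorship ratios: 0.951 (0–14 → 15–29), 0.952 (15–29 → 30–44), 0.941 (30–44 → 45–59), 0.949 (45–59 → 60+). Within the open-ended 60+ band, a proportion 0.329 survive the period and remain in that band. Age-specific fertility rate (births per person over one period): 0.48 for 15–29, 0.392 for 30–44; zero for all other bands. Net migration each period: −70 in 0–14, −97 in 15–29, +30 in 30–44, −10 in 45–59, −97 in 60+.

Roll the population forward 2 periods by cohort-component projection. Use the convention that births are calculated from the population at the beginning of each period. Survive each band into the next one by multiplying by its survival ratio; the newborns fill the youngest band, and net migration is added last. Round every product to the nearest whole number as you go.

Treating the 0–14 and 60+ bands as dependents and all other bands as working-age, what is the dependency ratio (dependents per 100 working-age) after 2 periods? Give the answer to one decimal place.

Numbering the groups 1..5 from youngest to oldest:
Period 1.
Births: 1310 × 0.48 = 629, 390 × 0.392 = 153 — total 782
Group 2: 960 × 0.951 = 913
Group 3: 1310 × 0.952 = 1247
Group 4: 390 × 0.941 = 367
Group 5: 2010 × 0.949 + 1650 × 0.329 = 1907 + 543 = 2450
Net migration: Group 1 − 70 → 712; Group 2 − 97 → 816; Group 3 + 30 → 1277; Group 4 − 10 → 357; Group 5 − 97 → 2353
→ [712, 816, 1277, 357, 2353]
Period 2.
Births: 816 × 0.48 = 392, 1277 × 0.392 = 501 — total 893
Group 2: 712 × 0.951 = 677
Group 3: 816 × 0.952 = 777
Group 4: 1277 × 0.941 = 1202
Group 5: 357 × 0.949 + 2353 × 0.329 = 339 + 774 = 1113
Net migration: Group 1 − 70 → 823; Group 2 − 97 → 580; Group 3 + 30 → 807; Group 4 − 10 → 1192; Group 5 − 97 → 1016
→ [823, 580, 807, 1192, 1016]
Dependents (band 0–14 + band 60+) = 823 + 1016 = 1839; working-age = 2579; ratio = 1839/2579 × 100 = 71.3

71.3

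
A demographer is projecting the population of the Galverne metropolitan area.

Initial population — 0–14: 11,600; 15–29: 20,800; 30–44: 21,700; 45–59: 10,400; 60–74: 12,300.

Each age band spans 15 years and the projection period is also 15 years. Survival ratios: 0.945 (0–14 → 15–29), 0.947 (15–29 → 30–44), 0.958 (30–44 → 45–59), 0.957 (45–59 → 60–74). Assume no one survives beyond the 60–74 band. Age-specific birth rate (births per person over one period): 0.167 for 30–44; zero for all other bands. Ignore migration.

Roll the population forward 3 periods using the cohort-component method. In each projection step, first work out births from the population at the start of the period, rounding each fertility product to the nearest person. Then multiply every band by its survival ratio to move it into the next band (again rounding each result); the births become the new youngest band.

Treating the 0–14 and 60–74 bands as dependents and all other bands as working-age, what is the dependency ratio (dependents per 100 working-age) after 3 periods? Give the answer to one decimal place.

Call the bands 1 to 5, youngest first.
Period 1.
Births: 21700 × 0.167 = 3624
Band 2: 11600 × 0.945 = 10962
Band 3: 20800 × 0.947 = 19698
Band 4: 21700 × 0.958 = 20789
Band 5: 10400 × 0.957 = 9953
→ [3624, 10962, 19698, 20789, 9953]
Period 2.
Births: 19698 × 0.167 = 3290
Band 2: 3624 × 0.945 = 3425
Band 3: 10962 × 0.947 = 10381
Band 4: 19698 × 0.958 = 18871
Band 5: 20789 × 0.957 = 19895
→ [3290, 3425, 10381, 18871, 19895]
Period 3.
Births: 10381 × 0.167 = 1734
Band 2: 3290 × 0.945 = 3109
Band 3: 3425 × 0.947 = 3243
Band 4: 10381 × 0.958 = 9945
Band 5: 18871 × 0.957 = 18060
→ [1734, 3109, 3243, 9945, 18060]
Dependents (band 0–14 + band 60–74) = 1734 + 18060 = 19794; working-age = 16297; ratio = 19794/16297 × 100 = 121.5

121.5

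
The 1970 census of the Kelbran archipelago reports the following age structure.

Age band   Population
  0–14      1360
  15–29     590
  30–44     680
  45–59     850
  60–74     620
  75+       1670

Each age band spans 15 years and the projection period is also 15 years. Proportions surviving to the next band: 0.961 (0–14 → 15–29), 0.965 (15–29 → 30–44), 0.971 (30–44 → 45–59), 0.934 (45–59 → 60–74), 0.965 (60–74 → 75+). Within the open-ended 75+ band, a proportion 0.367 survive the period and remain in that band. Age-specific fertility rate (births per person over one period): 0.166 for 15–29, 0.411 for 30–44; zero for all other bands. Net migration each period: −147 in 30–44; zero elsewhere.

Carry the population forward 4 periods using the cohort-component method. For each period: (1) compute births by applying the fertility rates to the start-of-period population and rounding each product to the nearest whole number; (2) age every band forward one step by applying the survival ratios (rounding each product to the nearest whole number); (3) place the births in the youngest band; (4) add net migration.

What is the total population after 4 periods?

— Period 1 —
Births: 590 × 0.166 = 98 ; 680 × 0.411 = 279 ⇒ total 377
15–29: 1360 × 0.961 = 1307
30–44: 590 × 0.965 = 569
45–59: 680 × 0.971 = 660
60–74: 850 × 0.934 = 794
75+: 620 × 0.965 + 1670 × 0.367 = 598 + 613 = 1211
Net migration: 30–44 − 147 → 422
End of period: [377, 1307, 422, 660, 794, 1211]
— Period 2 —
Births: 1307 × 0.166 = 217 ; 422 × 0.411 = 173 ⇒ total 390
15–29: 377 × 0.961 = 362
30–44: 1307 × 0.965 = 1261
45–59: 422 × 0.971 = 410
60–74: 660 × 0.934 = 616
75+: 794 × 0.965 + 1211 × 0.367 = 766 + 444 = 1210
Net migration: 30–44 − 147 → 1114
End of period: [390, 362, 1114, 410, 616, 1210]
— Period 3 —
Births: 362 × 0.166 = 60 ; 1114 × 0.411 = 458 ⇒ total 518
15–29: 390 × 0.961 = 375
30–44: 362 × 0.965 = 349
45–59: 1114 × 0.971 = 1082
60–74: 410 × 0.934 = 383
75+: 616 × 0.965 + 1210 × 0.367 = 594 + 444 = 1038
Net migration: 30–44 − 147 → 202
End of period: [518, 375, 202, 1082, 383, 1038]
— Period 4 —
Births: 375 × 0.166 = 62 ; 202 × 0.411 = 83 ⇒ total 145
15–29: 518 × 0.961 = 498
30–44: 375 × 0.965 = 362
45–59: 202 × 0.971 = 196
60–74: 1082 × 0.934 = 1011
75+: 383 × 0.965 + 1038 × 0.367 = 370 + 381 = 751
Net migration: 30–44 − 147 → 215
End of period: [145, 498, 215, 196, 1011, 751]
Total after period 4: 145 + 498 + 215 + 196 + 1011 + 751 = 2816

2816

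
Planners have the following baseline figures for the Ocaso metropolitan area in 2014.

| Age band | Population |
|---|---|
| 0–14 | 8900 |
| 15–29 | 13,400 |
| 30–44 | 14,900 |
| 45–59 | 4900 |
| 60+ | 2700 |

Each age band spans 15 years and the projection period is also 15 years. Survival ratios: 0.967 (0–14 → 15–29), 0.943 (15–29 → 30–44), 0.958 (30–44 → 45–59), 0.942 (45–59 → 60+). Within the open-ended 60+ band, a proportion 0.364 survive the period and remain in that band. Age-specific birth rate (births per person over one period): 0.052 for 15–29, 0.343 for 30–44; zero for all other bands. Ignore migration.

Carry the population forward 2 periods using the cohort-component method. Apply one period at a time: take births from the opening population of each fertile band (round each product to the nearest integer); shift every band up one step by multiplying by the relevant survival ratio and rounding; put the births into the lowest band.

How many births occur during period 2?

[period 1]
Births: 13400 × 0.052 = 697 ; 14900 × 0.343 = 5111 ⇒ total 5808
15–29: 8900 × 0.967 = 8606
30–44: 13400 × 0.943 = 12636
45–59: 14900 × 0.958 = 14274
60+: 4900 × 0.942 + 2700 × 0.364 = 4616 + 983 = 5599
Giving 5808 / 8606 / 12636 / 14274 / 5599.
[period 2]
Births: 8606 × 0.052 = 448 ; 12636 × 0.343 = 4334 ⇒ total 4782
15–29: 5808 × 0.967 = 5616
30–44: 8606 × 0.943 = 8115
45–59: 12636 × 0.958 = 12105
60+: 14274 × 0.942 + 5599 × 0.364 = 13446 + 2038 = 15484
Giving 4782 / 5616 / 8115 / 12105 / 15484.

4782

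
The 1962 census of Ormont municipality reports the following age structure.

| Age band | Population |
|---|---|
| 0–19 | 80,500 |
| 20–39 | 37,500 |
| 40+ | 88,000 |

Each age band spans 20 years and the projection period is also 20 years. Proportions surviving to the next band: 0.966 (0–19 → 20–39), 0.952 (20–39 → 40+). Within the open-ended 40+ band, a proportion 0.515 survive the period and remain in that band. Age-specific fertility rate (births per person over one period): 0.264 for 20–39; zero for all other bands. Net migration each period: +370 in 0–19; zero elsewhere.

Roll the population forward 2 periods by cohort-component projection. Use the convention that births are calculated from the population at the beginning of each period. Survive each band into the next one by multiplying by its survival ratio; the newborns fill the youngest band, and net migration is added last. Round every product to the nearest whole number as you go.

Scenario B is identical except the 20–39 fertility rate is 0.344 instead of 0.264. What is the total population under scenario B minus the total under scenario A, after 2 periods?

9119

Numbering the bands 1..3 from youngest to oldest:
After projecting period 1:
Births: 37500 * 0.264 = 9900
Band 2: 80500 * 0.966 = 77763
Band 3: 37500 * 0.952 + 88000 * 0.515 = 35700 + 45320 = 81020
Net migration: Band 1 + 370 → 10270
Giving 10270 / 77763 / 81020.
After projecting period 2:
Births: 77763 * 0.264 = 20529
Band 2: 10270 * 0.966 = 9921
Band 3: 77763 * 0.952 + 81020 * 0.515 = 74030 + 41725 = 115755
Net migration: Band 1 + 370 → 20899
Giving 20899 / 9921 / 115755.
Scenario A total after 2 periods: 146575
Scenario B projection —
After projecting period 1:
Births: 37500 * 0.344 = 12900
Band 2: 80500 * 0.966 = 77763
Band 3: 37500 * 0.952 + 88000 * 0.515 = 35700 + 45320 = 81020
Net migration: Band 1 + 370 → 13270
Giving 13270 / 77763 / 81020.
After projecting period 2:
Births: 77763 * 0.344 = 26750
Band 2: 13270 * 0.966 = 12819
Band 3: 77763 * 0.952 + 81020 * 0.515 = 74030 + 41725 = 115755
Net migration: Band 1 + 370 → 27120
Giving 27120 / 12819 / 115755.
Scenario B total after 2 periods: 155694
Difference B − A = 155694 − 146575 = 9119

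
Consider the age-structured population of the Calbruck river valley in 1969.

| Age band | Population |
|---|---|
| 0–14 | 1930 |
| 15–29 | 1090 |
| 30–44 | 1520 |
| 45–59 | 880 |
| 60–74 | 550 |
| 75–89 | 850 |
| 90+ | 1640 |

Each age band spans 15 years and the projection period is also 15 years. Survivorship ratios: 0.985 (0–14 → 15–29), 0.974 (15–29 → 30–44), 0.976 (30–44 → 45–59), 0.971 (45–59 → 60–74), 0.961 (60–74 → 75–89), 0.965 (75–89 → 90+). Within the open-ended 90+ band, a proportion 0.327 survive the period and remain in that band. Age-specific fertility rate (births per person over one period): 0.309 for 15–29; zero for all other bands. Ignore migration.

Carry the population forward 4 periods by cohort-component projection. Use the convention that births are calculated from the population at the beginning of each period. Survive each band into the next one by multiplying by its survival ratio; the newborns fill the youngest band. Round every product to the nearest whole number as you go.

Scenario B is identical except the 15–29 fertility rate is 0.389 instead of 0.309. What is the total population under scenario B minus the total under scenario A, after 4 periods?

(Groups numbered youngest = 1 to oldest = 7.)
Period 1:
Births: 1090 × 0.309 = 337
Group 2: 1930 × 0.985 = 1901
Group 3: 1090 × 0.974 = 1062
Group 4: 1520 × 0.976 = 1484
Group 5: 880 × 0.971 = 854
Group 6: 550 × 0.961 = 529
Group 7: 850 × 0.965 + 1640 × 0.327 = 820 + 536 = 1356
→ [337, 1901, 1062, 1484, 854, 529, 1356]
Period 2:
Births: 1901 × 0.309 = 587
Group 2: 337 × 0.985 = 332
Group 3: 1901 × 0.974 = 1852
Group 4: 1062 × 0.976 = 1037
Group 5: 1484 × 0.971 = 1441
Group 6: 854 × 0.961 = 821
Group 7: 529 × 0.965 + 1356 × 0.327 = 510 + 443 = 953
→ [587, 332, 1852, 1037, 1441, 821, 953]
Period 3:
Births: 332 × 0.309 = 103
Group 2: 587 × 0.985 = 578
Group 3: 332 × 0.974 = 323
Group 4: 1852 × 0.976 = 1808
Group 5: 1037 × 0.971 = 1007
Group 6: 1441 × 0.961 = 1385
Group 7: 821 × 0.965 + 953 × 0.327 = 792 + 312 = 1104
→ [103, 578, 323, 1808, 1007, 1385, 1104]
Period 4:
Births: 578 × 0.309 = 179
Group 2: 103 × 0.985 = 101
Group 3: 578 × 0.974 = 563
Group 4: 323 × 0.976 = 315
Group 5: 1808 × 0.971 = 1756
Group 6: 1007 × 0.961 = 968
Group 7: 1385 × 0.965 + 1104 × 0.327 = 1337 + 361 = 1698
→ [179, 101, 563, 315, 1756, 968, 1698]
Scenario A total after 4 periods: 5580
Scenario B projection —
Period 1:
Births: 1090 × 0.389 = 424
Group 2: 1930 × 0.985 = 1901
Group 3: 1090 × 0.974 = 1062
Group 4: 1520 × 0.976 = 1484
Group 5: 880 × 0.971 = 854
Group 6: 550 × 0.961 = 529
Group 7: 850 × 0.965 + 1640 × 0.327 = 820 + 536 = 1356
→ [424, 1901, 1062, 1484, 854, 529, 1356]
Period 2:
Births: 1901 × 0.389 = 739
Group 2: 424 × 0.985 = 418
Group 3: 1901 × 0.974 = 1852
Group 4: 1062 × 0.976 = 1037
Group 5: 1484 × 0.971 = 1441
Group 6: 854 × 0.961 = 821
Group 7: 529 × 0.965 + 1356 × 0.327 = 510 + 443 = 953
→ [739, 418, 1852, 1037, 1441, 821, 953]
Period 3:
Births: 418 × 0.389 = 163
Group 2: 739 × 0.985 = 728
Group 3: 418 × 0.974 = 407
Group 4: 1852 × 0.976 = 1808
Group 5: 1037 × 0.971 = 1007
Group 6: 1441 × 0.961 = 1385
Group 7: 821 × 0.965 + 953 × 0.327 = 792 + 312 = 1104
→ [163, 728, 407, 1808, 1007, 1385, 1104]
Period 4:
Births: 728 × 0.389 = 283
Group 2: 163 × 0.985 = 161
Group 3: 728 × 0.974 = 709
Group 4: 407 × 0.976 = 397
Group 5: 1808 × 0.971 = 1756
Group 6: 1007 × 0.961 = 968
Group 7: 1385 × 0.965 + 1104 × 0.327 = 1337 + 361 = 1698
→ [283, 161, 709, 397, 1756, 968, 1698]
Scenario B total after 4 periods: 5972
Difference B − A = 5972 − 5580 = 392

392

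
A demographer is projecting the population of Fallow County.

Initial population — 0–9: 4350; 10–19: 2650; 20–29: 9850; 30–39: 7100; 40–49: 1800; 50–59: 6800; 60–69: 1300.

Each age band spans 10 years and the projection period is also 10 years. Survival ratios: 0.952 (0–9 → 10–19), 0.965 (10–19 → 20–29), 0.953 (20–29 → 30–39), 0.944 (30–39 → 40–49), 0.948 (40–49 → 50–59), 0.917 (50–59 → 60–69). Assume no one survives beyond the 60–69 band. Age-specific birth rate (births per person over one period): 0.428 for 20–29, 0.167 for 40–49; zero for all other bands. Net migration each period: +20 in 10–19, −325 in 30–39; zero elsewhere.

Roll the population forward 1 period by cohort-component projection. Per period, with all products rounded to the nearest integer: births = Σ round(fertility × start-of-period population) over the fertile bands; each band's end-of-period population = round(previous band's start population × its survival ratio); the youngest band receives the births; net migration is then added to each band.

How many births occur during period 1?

After projecting period 1:
Births: 9850 * 0.428 = 4216, 1800 * 0.167 = 301 → 4517
10–19: 4350 * 0.952 = 4141
20–29: 2650 * 0.965 = 2557
30–39: 9850 * 0.953 = 9387
40–49: 7100 * 0.944 = 6702
50–59: 1800 * 0.948 = 1706
60–69: 6800 * 0.917 = 6236
Net migration: 10–19 + 20 → 4161; 30–39 − 325 → 9062
Giving 4517 / 4161 / 2557 / 9062 / 6702 / 1706 / 6236.

4517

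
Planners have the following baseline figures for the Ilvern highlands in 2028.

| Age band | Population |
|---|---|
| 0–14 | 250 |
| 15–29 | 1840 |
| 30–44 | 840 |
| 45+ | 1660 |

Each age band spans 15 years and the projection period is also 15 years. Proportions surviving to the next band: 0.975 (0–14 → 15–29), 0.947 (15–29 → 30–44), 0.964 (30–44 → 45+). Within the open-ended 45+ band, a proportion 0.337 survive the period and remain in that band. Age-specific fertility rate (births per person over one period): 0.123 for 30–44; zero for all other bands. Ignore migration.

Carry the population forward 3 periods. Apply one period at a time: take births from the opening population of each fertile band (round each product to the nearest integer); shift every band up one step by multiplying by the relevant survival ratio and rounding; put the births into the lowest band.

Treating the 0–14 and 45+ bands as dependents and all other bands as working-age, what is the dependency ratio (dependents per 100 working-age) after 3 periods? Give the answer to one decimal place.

319.7

Numbering the groups 1..4 from youngest to oldest:
Period 1:
Births: 840 × 0.123 = 103
Group 2: 250 × 0.975 = 244
Group 3: 1840 × 0.947 = 1742
Group 4: 840 × 0.964 + 1660 × 0.337 = 810 + 559 = 1369
→ [103, 244, 1742, 1369]
Period 2:
Births: 1742 × 0.123 = 214
Group 2: 103 × 0.975 = 100
Group 3: 244 × 0.947 = 231
Group 4: 1742 × 0.964 + 1369 × 0.337 = 1679 + 461 = 2140
→ [214, 100, 231, 2140]
Period 3:
Births: 231 × 0.123 = 28
Group 2: 214 × 0.975 = 209
Group 3: 100 × 0.947 = 95
Group 4: 231 × 0.964 + 2140 × 0.337 = 223 + 721 = 944
→ [28, 209, 95, 944]
Dependents (band 0–14 + band 45+) = 28 + 944 = 972; working-age = 304; ratio = 972/304 × 100 = 319.7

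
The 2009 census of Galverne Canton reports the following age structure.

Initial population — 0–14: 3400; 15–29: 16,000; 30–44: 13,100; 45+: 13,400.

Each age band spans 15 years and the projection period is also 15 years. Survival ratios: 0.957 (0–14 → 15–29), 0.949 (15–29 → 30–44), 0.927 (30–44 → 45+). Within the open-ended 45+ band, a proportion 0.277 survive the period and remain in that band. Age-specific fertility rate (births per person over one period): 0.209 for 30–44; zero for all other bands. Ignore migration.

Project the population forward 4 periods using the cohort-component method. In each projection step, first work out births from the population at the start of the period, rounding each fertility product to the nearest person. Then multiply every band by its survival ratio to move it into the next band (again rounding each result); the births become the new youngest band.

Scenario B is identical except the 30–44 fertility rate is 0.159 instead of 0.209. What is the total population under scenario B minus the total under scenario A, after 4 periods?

Period 1:
Births: 13100 * 0.209 = 2738
15–29: 3400 * 0.957 = 3254
30–44: 16000 * 0.949 = 15184
45+: 13100 * 0.927 + 13400 * 0.277 = 12144 + 3712 = 15856
End of period: [2738, 3254, 15184, 15856]
Period 2:
Births: 15184 * 0.209 = 3173
15–29: 2738 * 0.957 = 2620
30–44: 3254 * 0.949 = 3088
45+: 15184 * 0.927 + 15856 * 0.277 = 14076 + 4392 = 18468
End of period: [3173, 2620, 3088, 18468]
Period 3:
Births: 3088 * 0.209 = 645
15–29: 3173 * 0.957 = 3037
30–44: 2620 * 0.949 = 2486
45+: 3088 * 0.927 + 18468 * 0.277 = 2863 + 5116 = 7979
End of period: [645, 3037, 2486, 7979]
Period 4:
Births: 2486 * 0.209 = 520
15–29: 645 * 0.957 = 617
30–44: 3037 * 0.949 = 2882
45+: 2486 * 0.927 + 7979 * 0.277 = 2305 + 2210 = 4515
End of period: [520, 617, 2882, 4515]
Scenario A total after 4 periods: 8534
Scenario B projection —
Period 1:
Births: 13100 * 0.159 = 2083
15–29: 3400 * 0.957 = 3254
30–44: 16000 * 0.949 = 15184
45+: 13100 * 0.927 + 13400 * 0.277 = 12144 + 3712 = 15856
End of period: [2083, 3254, 15184, 15856]
Period 2:
Births: 15184 * 0.159 = 2414
15–29: 2083 * 0.957 = 1993
30–44: 3254 * 0.949 = 3088
45+: 15184 * 0.927 + 15856 * 0.277 = 14076 + 4392 = 18468
End of period: [2414, 1993, 3088, 18468]
Period 3:
Births: 3088 * 0.159 = 491
15–29: 2414 * 0.957 = 2310
30–44: 1993 * 0.949 = 1891
45+: 3088 * 0.927 + 18468 * 0.277 = 2863 + 5116 = 7979
End of period: [491, 2310, 1891, 7979]
Period 4:
Births: 1891 * 0.159 = 301
15–29: 491 * 0.957 = 470
30–44: 2310 * 0.949 = 2192
45+: 1891 * 0.927 + 7979 * 0.277 = 1753 + 2210 = 3963
End of period: [301, 470, 2192, 3963]
Scenario B total after 4 periods: 6926
Difference B − A = 6926 − 8534 = -1608

-1608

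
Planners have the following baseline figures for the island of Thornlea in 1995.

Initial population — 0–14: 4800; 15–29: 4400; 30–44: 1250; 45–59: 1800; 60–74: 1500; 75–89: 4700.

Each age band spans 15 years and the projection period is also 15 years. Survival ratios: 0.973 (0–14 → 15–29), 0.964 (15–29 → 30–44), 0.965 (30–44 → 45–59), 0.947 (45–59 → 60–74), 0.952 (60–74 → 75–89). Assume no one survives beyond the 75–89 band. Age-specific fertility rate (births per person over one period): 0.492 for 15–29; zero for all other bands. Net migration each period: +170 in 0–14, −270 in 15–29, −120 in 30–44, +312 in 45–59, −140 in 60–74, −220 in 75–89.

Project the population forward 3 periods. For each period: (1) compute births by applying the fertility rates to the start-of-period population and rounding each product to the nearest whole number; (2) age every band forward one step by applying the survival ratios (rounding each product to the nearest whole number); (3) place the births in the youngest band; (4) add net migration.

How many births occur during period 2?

2165

Numbering the bands 1..6 from youngest to oldest:
— Period 1 —
Births: 4400 × 0.492 = 2165
Band 2: 4800 × 0.973 = 4670
Band 3: 4400 × 0.964 = 4242
Band 4: 1250 × 0.965 = 1206
Band 5: 1800 × 0.947 = 1705
Band 6: 1500 × 0.952 = 1428
Net migration: Band 1 + 170 → 2335; Band 2 − 270 → 4400; Band 3 − 120 → 4122; Band 4 + 312 → 1518; Band 5 − 140 → 1565; Band 6 − 220 → 1208
Giving 2335 / 4400 / 4122 / 1518 / 1565 / 1208.
— Period 2 —
Births: 4400 × 0.492 = 2165
Band 2: 2335 × 0.973 = 2272
Band 3: 4400 × 0.964 = 4242
Band 4: 4122 × 0.965 = 3978
Band 5: 1518 × 0.947 = 1438
Band 6: 1565 × 0.952 = 1490
Net migration: Band 1 + 170 → 2335; Band 2 − 270 → 2002; Band 3 − 120 → 4122; Band 4 + 312 → 4290; Band 5 − 140 → 1298; Band 6 − 220 → 1270
Giving 2335 / 2002 / 4122 / 4290 / 1298 / 1270.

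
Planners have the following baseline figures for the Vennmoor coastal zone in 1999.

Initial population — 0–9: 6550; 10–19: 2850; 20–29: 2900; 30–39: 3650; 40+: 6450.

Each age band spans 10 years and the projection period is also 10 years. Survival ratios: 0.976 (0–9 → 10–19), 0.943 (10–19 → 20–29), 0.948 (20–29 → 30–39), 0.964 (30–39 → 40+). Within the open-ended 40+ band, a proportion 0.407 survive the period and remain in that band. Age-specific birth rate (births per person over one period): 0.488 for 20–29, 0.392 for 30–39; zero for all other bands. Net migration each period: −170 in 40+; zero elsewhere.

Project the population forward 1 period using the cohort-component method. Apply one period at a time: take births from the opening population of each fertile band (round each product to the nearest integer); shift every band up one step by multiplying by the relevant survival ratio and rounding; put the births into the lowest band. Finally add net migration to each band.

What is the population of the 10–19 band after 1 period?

Call the groups 1 to 5, youngest first.
Period 1.
Births: 2900 × 0.488 = 1415  |  3650 × 0.392 = 1431 — total 2846
Group 2: 6550 × 0.976 = 6393
Group 3: 2850 × 0.943 = 2688
Group 4: 2900 × 0.948 = 2749
Group 5: 3650 × 0.964 + 6450 × 0.407 = 3519 + 2625 = 6144
Net migration: Group 5 − 170 → 5974
Population now: 0–9=2846, 10–19=6393, 20–29=2688, 30–39=2749, 40+=5974

6393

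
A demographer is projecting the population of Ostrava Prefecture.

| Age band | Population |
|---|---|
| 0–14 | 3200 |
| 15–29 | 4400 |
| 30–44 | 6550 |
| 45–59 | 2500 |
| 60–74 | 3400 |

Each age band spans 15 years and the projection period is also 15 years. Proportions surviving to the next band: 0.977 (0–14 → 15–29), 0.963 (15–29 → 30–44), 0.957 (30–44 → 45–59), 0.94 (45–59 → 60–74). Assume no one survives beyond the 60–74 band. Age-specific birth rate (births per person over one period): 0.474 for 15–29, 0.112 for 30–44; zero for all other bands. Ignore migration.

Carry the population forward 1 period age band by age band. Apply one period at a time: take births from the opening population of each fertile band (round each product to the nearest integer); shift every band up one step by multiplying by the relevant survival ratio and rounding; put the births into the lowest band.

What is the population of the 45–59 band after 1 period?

Numbering the bands 1..5 from youngest to oldest:
Period 1.
Births: 4400 × 0.474 = 2086  |  6550 × 0.112 = 734 — total 2820
Band 2: 3200 × 0.977 = 3126
Band 3: 4400 × 0.963 = 4237
Band 4: 6550 × 0.957 = 6268
Band 5: 2500 × 0.94 = 2350
Giving 2820 / 3126 / 4237 / 6268 / 2350.

6268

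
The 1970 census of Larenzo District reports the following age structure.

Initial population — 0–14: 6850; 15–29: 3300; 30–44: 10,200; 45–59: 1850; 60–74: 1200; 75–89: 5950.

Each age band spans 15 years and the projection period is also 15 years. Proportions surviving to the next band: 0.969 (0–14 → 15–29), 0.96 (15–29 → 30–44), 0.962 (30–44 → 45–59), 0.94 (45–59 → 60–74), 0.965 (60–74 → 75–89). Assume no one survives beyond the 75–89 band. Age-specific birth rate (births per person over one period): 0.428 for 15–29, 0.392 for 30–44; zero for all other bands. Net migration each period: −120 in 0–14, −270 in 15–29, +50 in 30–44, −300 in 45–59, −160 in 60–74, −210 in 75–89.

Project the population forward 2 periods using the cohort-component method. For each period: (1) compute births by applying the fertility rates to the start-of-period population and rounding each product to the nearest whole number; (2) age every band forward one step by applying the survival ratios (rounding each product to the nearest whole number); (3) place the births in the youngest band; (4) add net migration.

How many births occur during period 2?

Period 1:
Births: 3300 × 0.428 = 1412, 10200 × 0.392 = 3998 — total 5410
15–29: 6850 × 0.969 = 6638
30–44: 3300 × 0.96 = 3168
45–59: 10200 × 0.962 = 9812
60–74: 1850 × 0.94 = 1739
75–89: 1200 × 0.965 = 1158
Net migration: 0–14 − 120 → 5290; 15–29 − 270 → 6368; 30–44 + 50 → 3218; 45–59 − 300 → 9512; 60–74 − 160 → 1579; 75–89 − 210 → 948
→ [5290, 6368, 3218, 9512, 1579, 948]
Period 2:
Births: 6368 × 0.428 = 2726, 3218 × 0.392 = 1261 — total 3987
15–29: 5290 × 0.969 = 5126
30–44: 6368 × 0.96 = 6113
45–59: 3218 × 0.962 = 3096
60–74: 9512 × 0.94 = 8941
75–89: 1579 × 0.965 = 1524
Net migration: 0–14 − 120 → 3867; 15–29 − 270 → 4856; 30–44 + 50 → 6163; 45–59 − 300 → 2796; 60–74 − 160 → 8781; 75–89 − 210 → 1314
→ [3867, 4856, 6163, 2796, 8781, 1314]

3987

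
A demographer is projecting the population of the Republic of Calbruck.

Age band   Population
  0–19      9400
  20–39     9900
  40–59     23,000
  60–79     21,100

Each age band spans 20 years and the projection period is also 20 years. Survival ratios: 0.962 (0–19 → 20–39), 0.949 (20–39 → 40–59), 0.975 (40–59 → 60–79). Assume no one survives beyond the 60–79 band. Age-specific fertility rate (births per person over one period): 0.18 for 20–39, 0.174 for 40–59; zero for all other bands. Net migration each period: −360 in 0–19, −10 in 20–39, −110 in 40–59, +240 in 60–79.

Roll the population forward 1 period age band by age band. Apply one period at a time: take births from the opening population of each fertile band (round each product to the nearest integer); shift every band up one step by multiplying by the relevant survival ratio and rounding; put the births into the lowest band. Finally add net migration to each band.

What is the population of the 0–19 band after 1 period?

5424

Call the bands 1 to 4, youngest first.
Period 1.
Births: 9900 * 0.18 = 1782  |  23000 * 0.174 = 4002 — total 5784
Band 2: 9400 * 0.962 = 9043
Band 3: 9900 * 0.949 = 9395
Band 4: 23000 * 0.975 = 22425
Net migration: Band 1 − 360 → 5424; Band 2 − 10 → 9033; Band 3 − 110 → 9285; Band 4 + 240 → 22665
Population now: 0–19=5424, 20–39=9033, 40–59=9285, 60–79=22665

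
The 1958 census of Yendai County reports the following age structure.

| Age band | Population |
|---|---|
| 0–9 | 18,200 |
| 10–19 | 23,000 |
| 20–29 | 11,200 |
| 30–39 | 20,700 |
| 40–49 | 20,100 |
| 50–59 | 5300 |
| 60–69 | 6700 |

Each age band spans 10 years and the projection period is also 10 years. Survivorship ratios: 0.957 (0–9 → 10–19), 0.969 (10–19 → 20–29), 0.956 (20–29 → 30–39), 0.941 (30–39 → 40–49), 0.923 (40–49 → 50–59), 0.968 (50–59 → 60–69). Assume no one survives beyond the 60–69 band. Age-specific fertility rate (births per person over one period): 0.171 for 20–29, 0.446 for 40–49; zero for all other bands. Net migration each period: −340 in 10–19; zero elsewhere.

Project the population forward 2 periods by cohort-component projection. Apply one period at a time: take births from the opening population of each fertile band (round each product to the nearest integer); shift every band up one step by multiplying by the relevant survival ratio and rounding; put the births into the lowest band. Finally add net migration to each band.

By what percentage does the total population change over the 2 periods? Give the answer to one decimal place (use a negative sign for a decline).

1.2

Numbering the bands 1..7 from youngest to oldest:
Period 1.
Births: 11200 * 0.171 = 1915, 20100 * 0.446 = 8965 → total 10880
Band 2: 18200 * 0.957 = 17417
Band 3: 23000 * 0.969 = 22287
Band 4: 11200 * 0.956 = 10707
Band 5: 20700 * 0.941 = 19479
Band 6: 20100 * 0.923 = 18552
Band 7: 5300 * 0.968 = 5130
Net migration: Band 2 − 340 → 17077
End of period: [10880, 17077, 22287, 10707, 19479, 18552, 5130]
Period 2.
Births: 22287 * 0.171 = 3811, 19479 * 0.446 = 8688 → total 12499
Band 2: 10880 * 0.957 = 10412
Band 3: 17077 * 0.969 = 16548
Band 4: 22287 * 0.956 = 21306
Band 5: 10707 * 0.941 = 10075
Band 6: 19479 * 0.923 = 17979
Band 7: 18552 * 0.968 = 17958
Net migration: Band 2 − 340 → 10072
End of period: [12499, 10072, 16548, 21306, 10075, 17979, 17958]
Total: 105200 → 106437; change = 1237; percentage change = 1.2%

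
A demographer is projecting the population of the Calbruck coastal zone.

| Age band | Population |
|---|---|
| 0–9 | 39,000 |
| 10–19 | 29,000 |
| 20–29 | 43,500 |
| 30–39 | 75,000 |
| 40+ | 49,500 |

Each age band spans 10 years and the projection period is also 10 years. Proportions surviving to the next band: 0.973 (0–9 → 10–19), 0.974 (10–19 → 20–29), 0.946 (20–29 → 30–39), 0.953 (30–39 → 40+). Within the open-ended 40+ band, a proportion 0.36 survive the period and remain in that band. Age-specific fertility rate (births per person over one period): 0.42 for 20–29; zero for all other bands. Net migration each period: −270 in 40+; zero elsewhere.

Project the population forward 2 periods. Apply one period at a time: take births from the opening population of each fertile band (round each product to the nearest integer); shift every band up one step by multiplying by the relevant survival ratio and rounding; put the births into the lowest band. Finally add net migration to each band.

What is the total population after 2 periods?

(Groups numbered youngest = 1 to oldest = 5.)
Period 1:
Births: 43500 × 0.42 = 18270
Group 2: 39000 × 0.973 = 37947
Group 3: 29000 × 0.974 = 28246
Group 4: 43500 × 0.946 = 41151
Group 5: 75000 × 0.953 + 49500 × 0.36 = 71475 + 17820 = 89295
Net migration: Group 5 − 270 → 89025
Giving 18270 / 37947 / 28246 / 41151 / 89025.
Period 2:
Births: 28246 × 0.42 = 11863
Group 2: 18270 × 0.973 = 17777
Group 3: 37947 × 0.974 = 36960
Group 4: 28246 × 0.946 = 26721
Group 5: 41151 × 0.953 + 89025 × 0.36 = 39217 + 32049 = 71266
Net migration: Group 5 − 270 → 70996
Giving 11863 / 17777 / 36960 / 26721 / 70996.
Total after period 2: 11863 + 17777 + 36960 + 26721 + 70996 = 164317

164317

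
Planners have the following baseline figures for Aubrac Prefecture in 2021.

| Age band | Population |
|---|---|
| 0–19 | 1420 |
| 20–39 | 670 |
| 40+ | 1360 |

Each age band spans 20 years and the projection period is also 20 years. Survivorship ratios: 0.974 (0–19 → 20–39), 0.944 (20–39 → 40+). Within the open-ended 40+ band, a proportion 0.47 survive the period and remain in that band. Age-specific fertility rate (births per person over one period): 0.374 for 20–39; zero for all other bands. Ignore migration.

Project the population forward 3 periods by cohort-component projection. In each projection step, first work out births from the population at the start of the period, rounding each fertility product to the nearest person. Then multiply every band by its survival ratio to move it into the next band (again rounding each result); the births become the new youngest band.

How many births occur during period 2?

517

(Bands numbered youngest = 1 to oldest = 3.)
— Period 1 —
Births: 670 × 0.374 = 251
Band 2: 1420 × 0.974 = 1383
Band 3: 670 × 0.944 + 1360 × 0.47 = 632 + 639 = 1271
Giving 251 / 1383 / 1271.
— Period 2 —
Births: 1383 × 0.374 = 517
Band 2: 251 × 0.974 = 244
Band 3: 1383 × 0.944 + 1271 × 0.47 = 1306 + 597 = 1903
Giving 517 / 244 / 1903.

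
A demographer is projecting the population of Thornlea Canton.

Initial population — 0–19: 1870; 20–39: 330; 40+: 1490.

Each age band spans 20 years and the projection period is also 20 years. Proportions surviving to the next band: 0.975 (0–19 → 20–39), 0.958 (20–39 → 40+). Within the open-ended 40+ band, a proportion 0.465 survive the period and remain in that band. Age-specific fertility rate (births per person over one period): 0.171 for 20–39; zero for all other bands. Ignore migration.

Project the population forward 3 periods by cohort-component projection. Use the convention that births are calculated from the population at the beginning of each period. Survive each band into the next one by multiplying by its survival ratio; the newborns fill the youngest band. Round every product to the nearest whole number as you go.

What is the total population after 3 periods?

After projecting period 1:
Births: 330 * 0.171 = 56
20–39: 1870 * 0.975 = 1823
40+: 330 * 0.958 + 1490 * 0.465 = 316 + 693 = 1009
→ [56, 1823, 1009]
After projecting period 2:
Births: 1823 * 0.171 = 312
20–39: 56 * 0.975 = 55
40+: 1823 * 0.958 + 1009 * 0.465 = 1746 + 469 = 2215
→ [312, 55, 2215]
After projecting period 3:
Births: 55 * 0.171 = 9
20–39: 312 * 0.975 = 304
40+: 55 * 0.958 + 2215 * 0.465 = 53 + 1030 = 1083
→ [9, 304, 1083]
Total after period 3: 9 + 304 + 1083 = 1396

1396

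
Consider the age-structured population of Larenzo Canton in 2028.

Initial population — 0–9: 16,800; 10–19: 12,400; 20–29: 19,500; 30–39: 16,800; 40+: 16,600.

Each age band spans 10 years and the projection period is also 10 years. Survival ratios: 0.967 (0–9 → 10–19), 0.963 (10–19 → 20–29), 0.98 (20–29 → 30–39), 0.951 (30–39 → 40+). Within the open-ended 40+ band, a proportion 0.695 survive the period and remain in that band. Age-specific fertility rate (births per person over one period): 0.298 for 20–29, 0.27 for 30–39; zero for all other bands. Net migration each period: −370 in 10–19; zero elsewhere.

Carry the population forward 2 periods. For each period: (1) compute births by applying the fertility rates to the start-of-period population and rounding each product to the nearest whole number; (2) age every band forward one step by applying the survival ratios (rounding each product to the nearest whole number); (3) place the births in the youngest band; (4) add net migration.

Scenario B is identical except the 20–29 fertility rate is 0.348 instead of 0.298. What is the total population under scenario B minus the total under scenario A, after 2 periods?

— Period 1 —
Births: 19500 × 0.298 = 5811 ; 16800 × 0.27 = 4536 ⇒ total 10347
10–19: 16800 × 0.967 = 16246
20–29: 12400 × 0.963 = 11941
30–39: 19500 × 0.98 = 19110
40+: 16800 × 0.951 + 16600 × 0.695 = 15977 + 11537 = 27514
Net migration: 10–19 − 370 → 15876
Population now: 0–9=10347, 10–19=15876, 20–29=11941, 30–39=19110, 40+=27514
— Period 2 —
Births: 11941 × 0.298 = 3558 ; 19110 × 0.27 = 5160 ⇒ total 8718
10–19: 10347 × 0.967 = 10006
20–29: 15876 × 0.963 = 15289
30–39: 11941 × 0.98 = 11702
40+: 19110 × 0.951 + 27514 × 0.695 = 18174 + 19122 = 37296
Net migration: 10–19 − 370 → 9636
Population now: 0–9=8718, 10–19=9636, 20–29=15289, 30–39=11702, 40+=37296
Scenario A total after 2 periods: 82641
Scenario B projection —
— Period 1 —
Births: 19500 × 0.348 = 6786 ; 16800 × 0.27 = 4536 ⇒ total 11322
10–19: 16800 × 0.967 = 16246
20–29: 12400 × 0.963 = 11941
30–39: 19500 × 0.98 = 19110
40+: 16800 × 0.951 + 16600 × 0.695 = 15977 + 11537 = 27514
Net migration: 10–19 − 370 → 15876
Population now: 0–9=11322, 10–19=15876, 20–29=11941, 30–39=19110, 40+=27514
— Period 2 —
Births: 11941 × 0.348 = 4155 ; 19110 × 0.27 = 5160 ⇒ total 9315
10–19: 11322 × 0.967 = 10948
20–29: 15876 × 0.963 = 15289
30–39: 11941 × 0.98 = 11702
40+: 19110 × 0.951 + 27514 × 0.695 = 18174 + 19122 = 37296
Net migration: 10–19 − 370 → 10578
Population now: 0–9=9315, 10–19=10578, 20–29=15289, 30–39=11702, 40+=37296
Scenario B total after 2 periods: 84180
Difference B − A = 84180 − 82641 = 1539

1539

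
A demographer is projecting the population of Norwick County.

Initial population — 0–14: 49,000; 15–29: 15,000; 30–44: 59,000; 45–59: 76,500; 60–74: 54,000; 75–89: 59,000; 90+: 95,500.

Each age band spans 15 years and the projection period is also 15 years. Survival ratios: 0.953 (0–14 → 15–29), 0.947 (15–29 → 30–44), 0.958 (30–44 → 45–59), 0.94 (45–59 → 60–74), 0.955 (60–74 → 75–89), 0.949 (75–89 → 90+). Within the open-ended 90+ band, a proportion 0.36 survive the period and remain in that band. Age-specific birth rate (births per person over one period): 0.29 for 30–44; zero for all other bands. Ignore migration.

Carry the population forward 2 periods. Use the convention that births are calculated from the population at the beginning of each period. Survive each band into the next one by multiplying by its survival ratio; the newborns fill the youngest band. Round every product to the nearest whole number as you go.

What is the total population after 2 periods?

[period 1]
Births: 59000 * 0.29 = 17110
15–29: 49000 * 0.953 = 46697
30–44: 15000 * 0.947 = 14205
45–59: 59000 * 0.958 = 56522
60–74: 76500 * 0.94 = 71910
75–89: 54000 * 0.955 = 51570
90+: 59000 * 0.949 + 95500 * 0.36 = 55991 + 34380 = 90371
→ [17110, 46697, 14205, 56522, 71910, 51570, 90371]
[period 2]
Births: 14205 * 0.29 = 4119
15–29: 17110 * 0.953 = 16306
30–44: 46697 * 0.947 = 44222
45–59: 14205 * 0.958 = 13608
60–74: 56522 * 0.94 = 53131
75–89: 71910 * 0.955 = 68674
90+: 51570 * 0.949 + 90371 * 0.36 = 48940 + 32534 = 81474
→ [4119, 16306, 44222, 13608, 53131, 68674, 81474]
Total after period 2: 4119 + 16306 + 44222 + 13608 + 53131 + 68674 + 81474 = 281534

281534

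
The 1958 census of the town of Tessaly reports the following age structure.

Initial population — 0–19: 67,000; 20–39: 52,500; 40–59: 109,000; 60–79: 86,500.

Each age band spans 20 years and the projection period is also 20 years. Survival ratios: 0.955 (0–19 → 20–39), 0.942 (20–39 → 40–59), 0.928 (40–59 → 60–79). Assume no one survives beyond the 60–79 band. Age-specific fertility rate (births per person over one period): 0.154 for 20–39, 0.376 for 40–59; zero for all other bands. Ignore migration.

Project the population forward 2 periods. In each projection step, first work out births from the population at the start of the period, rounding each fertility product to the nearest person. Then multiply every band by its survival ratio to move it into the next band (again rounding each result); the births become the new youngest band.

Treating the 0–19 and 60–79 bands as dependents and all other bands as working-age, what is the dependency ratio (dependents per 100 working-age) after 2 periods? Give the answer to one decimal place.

69.4

Numbering the groups 1..4 from youngest to oldest:
[period 1]
Births: 52500 × 0.154 = 8085 ; 109000 × 0.376 = 40984 ⇒ total 49069
Group 2: 67000 × 0.955 = 63985
Group 3: 52500 × 0.942 = 49455
Group 4: 109000 × 0.928 = 101152
End of period: [49069, 63985, 49455, 101152]
[period 2]
Births: 63985 × 0.154 = 9854 ; 49455 × 0.376 = 18595 ⇒ total 28449
Group 2: 49069 × 0.955 = 46861
Group 3: 63985 × 0.942 = 60274
Group 4: 49455 × 0.928 = 45894
End of period: [28449, 46861, 60274, 45894]
Dependents (band 0–19 + band 60–79) = 28449 + 45894 = 74343; working-age = 107135; ratio = 74343/107135 × 100 = 69.4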